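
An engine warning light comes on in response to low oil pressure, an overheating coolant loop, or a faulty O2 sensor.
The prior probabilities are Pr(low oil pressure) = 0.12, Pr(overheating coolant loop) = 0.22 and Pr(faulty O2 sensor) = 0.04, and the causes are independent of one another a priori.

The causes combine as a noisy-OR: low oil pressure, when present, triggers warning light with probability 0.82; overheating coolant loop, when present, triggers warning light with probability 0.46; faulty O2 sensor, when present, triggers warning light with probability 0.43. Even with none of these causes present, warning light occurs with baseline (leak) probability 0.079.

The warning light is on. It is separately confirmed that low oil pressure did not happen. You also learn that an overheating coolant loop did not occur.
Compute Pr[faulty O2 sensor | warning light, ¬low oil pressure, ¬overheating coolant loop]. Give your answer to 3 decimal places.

Pr[faulty O2 sensor | warning light, ¬low oil pressure, ¬overheating coolant loop] ≈ 0.200

Under noisy-OR, P(warning light | causes) = 1 − (1−0.079)·∏(1−qᵢ) over the active causes.
Numerator (weight on configurations with faulty O2 sensor): 0.47503×0.04 = 0.019001
Denominator P(warning light | ¬low oil pressure, ¬overheating coolant loop): 0.079×0.96 + 0.47503×0.04 = 0.094841
Posterior = 0.019001 / 0.094841 ≈ 0.200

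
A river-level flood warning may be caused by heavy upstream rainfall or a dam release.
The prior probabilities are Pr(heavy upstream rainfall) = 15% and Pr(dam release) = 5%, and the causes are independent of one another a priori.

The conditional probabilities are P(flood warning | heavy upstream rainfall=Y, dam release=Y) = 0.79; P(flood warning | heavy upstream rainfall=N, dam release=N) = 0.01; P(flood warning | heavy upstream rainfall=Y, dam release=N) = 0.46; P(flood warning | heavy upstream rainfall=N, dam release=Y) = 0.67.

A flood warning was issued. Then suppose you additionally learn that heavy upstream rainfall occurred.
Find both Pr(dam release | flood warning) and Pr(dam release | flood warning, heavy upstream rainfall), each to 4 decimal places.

Pr(dam release | flood warning) ≈ 0.3184; Pr(dam release | flood warning, heavy upstream rainfall) ≈ 0.0829

P(flood warning) = 0.01·0.85·0.95 + 0.67·0.85·0.05 + 0.46·0.15·0.95 + 0.79·0.15·0.05 = 0.008075 + 0.028475 + 0.065550 + 0.005925 = 0.108025
Restricting to configurations with dam release present: 0.028475 + 0.005925 = 0.034400.
So P(dam release | flood warning) = 0.034400/0.108025 ≈ 0.3184.

Now condition on the additional information:
Sum P(flood warning|·) weighted by the priors over both values of dam release:
  P(flood warning | heavy upstream rainfall) = 0.46×0.95 + 0.79×0.05
        = 0.437000 + 0.039500 = 0.476500
Keeping only the dam release-present terms gives 0.039500, so
  P(dam release | flood warning, heavy upstream rainfall) = 0.039500 / 0.476500 ≈ 0.0829
The drop from 0.3184 to 0.0829 is the explaining-away (discounting) effect.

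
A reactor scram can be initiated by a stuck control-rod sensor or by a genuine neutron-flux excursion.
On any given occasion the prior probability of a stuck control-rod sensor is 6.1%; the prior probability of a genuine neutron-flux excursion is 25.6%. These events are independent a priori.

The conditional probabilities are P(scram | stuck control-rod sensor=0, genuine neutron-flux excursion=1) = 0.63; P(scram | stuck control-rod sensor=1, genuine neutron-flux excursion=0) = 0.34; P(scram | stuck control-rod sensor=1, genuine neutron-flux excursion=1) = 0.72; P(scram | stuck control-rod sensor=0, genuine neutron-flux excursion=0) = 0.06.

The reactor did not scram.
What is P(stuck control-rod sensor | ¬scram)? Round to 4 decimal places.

Numerator (weight on configurations with stuck control-rod sensor): 0.029953 + 0.004372 = 0.034325
Denominator P(¬scram): 0.94·0.939·0.744 + 0.37·0.939·0.256 + 0.66·0.061·0.744 + 0.28·0.061·0.256 = 0.779966
P(stuck control-rod sensor | ¬scram) = 0.034325/0.779966 ≈ 0.0440

P(stuck control-rod sensor | ¬scram) ≈ 0.0440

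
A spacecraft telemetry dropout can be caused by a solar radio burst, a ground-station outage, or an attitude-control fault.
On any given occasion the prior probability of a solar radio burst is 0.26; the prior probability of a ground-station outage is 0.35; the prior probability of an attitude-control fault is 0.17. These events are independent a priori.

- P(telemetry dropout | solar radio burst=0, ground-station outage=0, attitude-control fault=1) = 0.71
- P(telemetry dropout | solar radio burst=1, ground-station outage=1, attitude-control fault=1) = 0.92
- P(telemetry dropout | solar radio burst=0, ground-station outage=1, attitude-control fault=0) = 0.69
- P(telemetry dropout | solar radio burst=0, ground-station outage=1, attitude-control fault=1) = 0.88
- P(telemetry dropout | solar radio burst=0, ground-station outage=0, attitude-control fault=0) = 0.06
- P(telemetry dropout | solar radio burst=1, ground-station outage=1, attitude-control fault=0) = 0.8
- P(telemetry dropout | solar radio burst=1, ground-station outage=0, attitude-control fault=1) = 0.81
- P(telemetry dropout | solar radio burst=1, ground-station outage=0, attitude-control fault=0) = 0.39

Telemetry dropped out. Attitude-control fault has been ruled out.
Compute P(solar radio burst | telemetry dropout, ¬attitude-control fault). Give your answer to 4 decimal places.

P(solar radio burst | telemetry dropout, ¬attitude-control fault) ≈ 0.4006

For the numerator, keep only solar radio burst=true terms: 0.065910 + 0.072800 = 0.138710
Denominator P(telemetry dropout | ¬attitude-control fault): 0.06×0.74×0.65 + 0.69×0.74×0.35 + 0.39×0.26×0.65 + 0.8×0.26×0.35 = 0.346280
P(solar radio burst | telemetry dropout, ¬attitude-control fault) = 0.138710/0.346280 ≈ 0.4006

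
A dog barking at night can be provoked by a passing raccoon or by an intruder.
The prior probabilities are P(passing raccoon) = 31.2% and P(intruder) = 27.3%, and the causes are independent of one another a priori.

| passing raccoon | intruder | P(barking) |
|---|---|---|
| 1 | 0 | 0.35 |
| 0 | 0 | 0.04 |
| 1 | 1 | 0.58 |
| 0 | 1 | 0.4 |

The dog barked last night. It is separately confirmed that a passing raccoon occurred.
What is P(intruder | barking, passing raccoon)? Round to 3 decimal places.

P(intruder | barking, passing raccoon) ≈ 0.384

Enumerate both values of intruder and weight by the priors:
  P(barking | passing raccoon) = 0.35*0.727 + 0.58*0.273
        = 0.254450 + 0.158340 = 0.412790
Configurations with intruder contribute 0.158340, so
  P(intruder | barking, passing raccoon) = 0.158340 / 0.412790 ≈ 0.384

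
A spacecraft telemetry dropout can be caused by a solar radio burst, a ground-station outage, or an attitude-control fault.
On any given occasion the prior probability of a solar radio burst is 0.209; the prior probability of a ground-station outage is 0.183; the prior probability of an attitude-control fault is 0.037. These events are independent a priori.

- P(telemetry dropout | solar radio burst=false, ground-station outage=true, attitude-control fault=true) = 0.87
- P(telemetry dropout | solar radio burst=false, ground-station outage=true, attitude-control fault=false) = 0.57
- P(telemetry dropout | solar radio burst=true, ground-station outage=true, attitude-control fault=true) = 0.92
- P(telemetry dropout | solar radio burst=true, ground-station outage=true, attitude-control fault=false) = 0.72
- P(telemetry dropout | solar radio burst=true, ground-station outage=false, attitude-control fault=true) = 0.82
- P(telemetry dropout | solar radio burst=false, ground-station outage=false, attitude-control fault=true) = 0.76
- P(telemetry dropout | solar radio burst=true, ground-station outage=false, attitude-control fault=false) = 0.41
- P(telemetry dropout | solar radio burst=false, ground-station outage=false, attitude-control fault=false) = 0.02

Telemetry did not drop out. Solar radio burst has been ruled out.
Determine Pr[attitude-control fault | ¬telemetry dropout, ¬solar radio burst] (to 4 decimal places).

Pr[attitude-control fault | ¬telemetry dropout, ¬solar radio burst] ≈ 0.0095

Numerator (weight on configurations with attitude-control fault): 0.007255 + 0.000880 = 0.008135
Denominator P(¬telemetry dropout | ¬solar radio burst): 0.98·0.817·0.963 + 0.24·0.817·0.037 + 0.43·0.183·0.963 + 0.13·0.183·0.037 = 0.854949
P(attitude-control fault | ¬telemetry dropout, ¬solar radio burst) = 0.008135/0.854949 ≈ 0.0095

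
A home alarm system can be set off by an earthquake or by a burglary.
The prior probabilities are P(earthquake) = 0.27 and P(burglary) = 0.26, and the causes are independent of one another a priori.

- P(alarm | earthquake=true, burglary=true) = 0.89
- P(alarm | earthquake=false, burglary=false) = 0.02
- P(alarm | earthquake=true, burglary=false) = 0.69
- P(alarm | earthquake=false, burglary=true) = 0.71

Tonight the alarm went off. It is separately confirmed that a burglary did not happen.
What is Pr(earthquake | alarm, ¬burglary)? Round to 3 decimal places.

P(alarm | ¬burglary) = 0.02·0.73 + 0.69·0.27 = 0.014600 + 0.186300 = 0.200900
Of this, 0.186300 comes from 0.69·0.27 (the earthquake=true cases).
Hence the posterior is 0.186300/0.200900 ≈ 0.927.

Pr(earthquake | alarm, ¬burglary) ≈ 0.927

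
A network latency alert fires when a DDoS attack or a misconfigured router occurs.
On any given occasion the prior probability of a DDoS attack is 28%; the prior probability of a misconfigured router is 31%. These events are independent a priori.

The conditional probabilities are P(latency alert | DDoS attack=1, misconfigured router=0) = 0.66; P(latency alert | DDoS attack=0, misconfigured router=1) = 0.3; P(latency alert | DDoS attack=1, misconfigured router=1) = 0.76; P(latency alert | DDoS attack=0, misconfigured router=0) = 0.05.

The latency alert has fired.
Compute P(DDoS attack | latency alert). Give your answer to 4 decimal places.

P(DDoS attack | latency alert) ≈ 0.6782

For the numerator, keep only DDoS attack=true terms: 0.127512 + 0.065968 = 0.193480
The normalizing constant is 0.05×0.72×0.69 + 0.3×0.72×0.31 + 0.66×0.28×0.69 + 0.76×0.28×0.31 = 0.285280
Posterior = 0.193480 / 0.285280 ≈ 0.6782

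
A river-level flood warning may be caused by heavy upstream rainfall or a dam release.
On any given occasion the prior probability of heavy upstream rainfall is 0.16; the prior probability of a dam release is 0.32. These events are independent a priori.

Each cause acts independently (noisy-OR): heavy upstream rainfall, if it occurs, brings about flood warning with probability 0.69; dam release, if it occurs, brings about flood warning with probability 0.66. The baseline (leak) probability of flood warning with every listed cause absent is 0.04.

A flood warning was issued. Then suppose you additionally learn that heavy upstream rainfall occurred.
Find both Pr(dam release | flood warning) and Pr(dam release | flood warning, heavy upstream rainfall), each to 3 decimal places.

Under noisy-OR, P(flood warning | causes) = 1 − (1−0.04)·∏(1−qᵢ) over the active causes.
Numerator (weight on configurations with dam release): 0.181064 + 0.046019 = 0.227083
The normalizing constant is 0.04×0.84×0.68 + 0.6736×0.84×0.32 + 0.7024×0.16×0.68 + 0.898816×0.16×0.32 = 0.326352
P(dam release | flood warning) = 0.227083/0.326352 ≈ 0.696

Now also conditioning on heavy upstream rainfall=true:
P(flood warning | heavy upstream rainfall) = 0.7024·0.68 + 0.898816·0.32 = 0.477632 + 0.287621 = 0.765253
Of this, 0.287621 comes from 0.898816·0.32 (the dam release=true cases).
P(dam release | flood warning, heavy upstream rainfall) = 0.287621 / 0.765253 ≈ 0.376
The drop from 0.696 to 0.376 is the explaining-away (discounting) effect.

Pr(dam release | flood warning) ≈ 0.696; Pr(dam release | flood warning, heavy upstream rainfall) ≈ 0.376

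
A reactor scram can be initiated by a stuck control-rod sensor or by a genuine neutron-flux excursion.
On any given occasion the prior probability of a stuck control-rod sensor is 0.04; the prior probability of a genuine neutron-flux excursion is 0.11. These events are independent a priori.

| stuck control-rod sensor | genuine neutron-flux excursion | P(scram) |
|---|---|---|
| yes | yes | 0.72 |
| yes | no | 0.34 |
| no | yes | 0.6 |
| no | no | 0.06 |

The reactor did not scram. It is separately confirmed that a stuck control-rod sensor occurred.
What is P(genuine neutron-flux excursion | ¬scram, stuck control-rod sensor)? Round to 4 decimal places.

P(genuine neutron-flux excursion | ¬scram, stuck control-rod sensor) ≈ 0.0498

Weight on genuine neutron-flux excursion=true, given the evidence: 0.28*0.11 = 0.030800
Normalizer over all consistent configurations: 0.66*0.89 + 0.28*0.11 = 0.618200
P(genuine neutron-flux excursion | ¬scram, stuck control-rod sensor) = 0.030800/0.618200 ≈ 0.0498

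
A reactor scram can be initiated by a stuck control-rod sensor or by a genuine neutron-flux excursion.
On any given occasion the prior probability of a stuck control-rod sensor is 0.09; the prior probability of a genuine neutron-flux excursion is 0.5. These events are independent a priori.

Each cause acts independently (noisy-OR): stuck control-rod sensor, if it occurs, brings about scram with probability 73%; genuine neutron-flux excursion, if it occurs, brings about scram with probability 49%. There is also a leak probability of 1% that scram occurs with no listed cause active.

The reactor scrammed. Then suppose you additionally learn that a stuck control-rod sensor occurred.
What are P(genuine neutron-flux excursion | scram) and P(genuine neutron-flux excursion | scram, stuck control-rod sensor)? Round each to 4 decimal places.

P(genuine neutron-flux excursion | scram) ≈ 0.8756; P(genuine neutron-flux excursion | scram, stuck control-rod sensor) ≈ 0.5410

Under noisy-OR, P(scram | causes) = 1 − (1−0.01)·∏(1−qᵢ) over the active causes.
P(scram) = 0.01·0.91·0.5 + 0.4951·0.91·0.5 + 0.7327·0.09·0.5 + 0.863677·0.09·0.5 = 0.004550 + 0.225271 + 0.032972 + 0.038865 = 0.301658
Of this, 0.264136 comes from 0.225271 + 0.038865 (the genuine neutron-flux excursion=true cases).
Hence the posterior is 0.264136/0.301658 ≈ 0.8756.

Now also conditioning on stuck control-rod sensor=true:
P(scram | stuck control-rod sensor) = 0.7327×0.5 + 0.863677×0.5 = 0.366350 + 0.431839 = 0.798189
The genuine neutron-flux excursion-present share is 0.863677×0.5 = 0.431839.
So P(genuine neutron-flux excursion | scram, stuck control-rod sensor) = 0.431839/0.798189 ≈ 0.5410.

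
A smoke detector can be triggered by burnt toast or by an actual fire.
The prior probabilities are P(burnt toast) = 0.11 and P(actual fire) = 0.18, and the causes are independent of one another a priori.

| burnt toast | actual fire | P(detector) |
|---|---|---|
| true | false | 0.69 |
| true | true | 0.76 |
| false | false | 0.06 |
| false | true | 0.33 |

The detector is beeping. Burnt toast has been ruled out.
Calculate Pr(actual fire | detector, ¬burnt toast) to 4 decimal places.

P(detector | ¬burnt toast) = 0.06·0.82 + 0.33·0.18 = 0.049200 + 0.059400 = 0.108600
Restricting to configurations with actual fire present: 0.33·0.18 = 0.059400.
Hence the posterior is 0.059400/0.108600 ≈ 0.5470.

Pr(actual fire | detector, ¬burnt toast) ≈ 0.5470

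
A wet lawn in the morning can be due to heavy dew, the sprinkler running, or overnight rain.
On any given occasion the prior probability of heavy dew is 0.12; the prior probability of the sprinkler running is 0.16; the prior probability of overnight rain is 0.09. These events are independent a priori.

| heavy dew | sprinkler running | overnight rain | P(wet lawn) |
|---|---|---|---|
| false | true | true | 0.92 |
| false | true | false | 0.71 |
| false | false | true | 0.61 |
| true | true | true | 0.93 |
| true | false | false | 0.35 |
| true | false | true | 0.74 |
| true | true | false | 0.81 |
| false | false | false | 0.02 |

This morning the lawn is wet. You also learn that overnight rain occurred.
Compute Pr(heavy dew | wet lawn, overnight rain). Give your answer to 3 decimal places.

P(wet lawn | overnight rain) = 0.61×0.88×0.84 + 0.92×0.88×0.16 + 0.74×0.12×0.84 + 0.93×0.12×0.16 = 0.450912 + 0.129536 + 0.074592 + 0.017856 = 0.672896
The heavy dew-present share is 0.074592 + 0.017856 = 0.092448.
P(heavy dew | wet lawn, overnight rain) = 0.092448 / 0.672896 ≈ 0.137

Pr(heavy dew | wet lawn, overnight rain) ≈ 0.137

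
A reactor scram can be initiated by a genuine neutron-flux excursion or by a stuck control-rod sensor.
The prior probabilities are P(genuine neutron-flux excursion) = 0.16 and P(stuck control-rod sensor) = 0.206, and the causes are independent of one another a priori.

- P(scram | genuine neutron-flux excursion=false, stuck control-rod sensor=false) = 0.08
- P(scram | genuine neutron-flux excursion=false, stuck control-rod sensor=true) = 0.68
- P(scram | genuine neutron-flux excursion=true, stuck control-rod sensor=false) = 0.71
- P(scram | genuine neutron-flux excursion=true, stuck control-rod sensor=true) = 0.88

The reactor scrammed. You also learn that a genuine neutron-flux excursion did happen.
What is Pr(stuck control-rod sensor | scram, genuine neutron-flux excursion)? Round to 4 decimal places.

Weight on stuck control-rod sensor=true, given the evidence: 0.88*0.206 = 0.181280
The normalizing constant is 0.71*0.794 + 0.88*0.206 = 0.745020
P(stuck control-rod sensor | scram, genuine neutron-flux excursion) = 0.181280/0.745020 ≈ 0.2433

Pr(stuck control-rod sensor | scram, genuine neutron-flux excursion) ≈ 0.2433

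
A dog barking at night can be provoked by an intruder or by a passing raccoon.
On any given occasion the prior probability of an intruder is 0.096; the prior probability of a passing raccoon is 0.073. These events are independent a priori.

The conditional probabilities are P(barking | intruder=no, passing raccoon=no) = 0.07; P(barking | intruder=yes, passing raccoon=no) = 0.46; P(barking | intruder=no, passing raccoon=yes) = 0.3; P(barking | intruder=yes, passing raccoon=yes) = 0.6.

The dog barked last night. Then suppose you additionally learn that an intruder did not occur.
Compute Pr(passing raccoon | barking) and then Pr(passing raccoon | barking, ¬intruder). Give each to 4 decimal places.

Pr(passing raccoon | barking) ≈ 0.1942; Pr(passing raccoon | barking, ¬intruder) ≈ 0.2523

Numerator (weight on configurations with passing raccoon): 0.019798 + 0.004205 = 0.024003
The normalizing constant is 0.07×0.904×0.927 + 0.3×0.904×0.073 + 0.46×0.096×0.927 + 0.6×0.096×0.073 = 0.123600
P(passing raccoon | barking) = 0.024003/0.123600 ≈ 0.1942

Now also conditioning on intruder≠true:
Sum P(barking|·) weighted by the priors over both values of passing raccoon:
  P(barking | ¬intruder) = 0.07·0.927 + 0.3·0.073
        = 0.064890 + 0.021900 = 0.086790
Configurations with passing raccoon contribute 0.021900, so
  P(passing raccoon | barking, ¬intruder) = 0.021900 / 0.086790 ≈ 0.2523
With intruder excluded, passing raccoon must carry more of the explanatory weight for the barking.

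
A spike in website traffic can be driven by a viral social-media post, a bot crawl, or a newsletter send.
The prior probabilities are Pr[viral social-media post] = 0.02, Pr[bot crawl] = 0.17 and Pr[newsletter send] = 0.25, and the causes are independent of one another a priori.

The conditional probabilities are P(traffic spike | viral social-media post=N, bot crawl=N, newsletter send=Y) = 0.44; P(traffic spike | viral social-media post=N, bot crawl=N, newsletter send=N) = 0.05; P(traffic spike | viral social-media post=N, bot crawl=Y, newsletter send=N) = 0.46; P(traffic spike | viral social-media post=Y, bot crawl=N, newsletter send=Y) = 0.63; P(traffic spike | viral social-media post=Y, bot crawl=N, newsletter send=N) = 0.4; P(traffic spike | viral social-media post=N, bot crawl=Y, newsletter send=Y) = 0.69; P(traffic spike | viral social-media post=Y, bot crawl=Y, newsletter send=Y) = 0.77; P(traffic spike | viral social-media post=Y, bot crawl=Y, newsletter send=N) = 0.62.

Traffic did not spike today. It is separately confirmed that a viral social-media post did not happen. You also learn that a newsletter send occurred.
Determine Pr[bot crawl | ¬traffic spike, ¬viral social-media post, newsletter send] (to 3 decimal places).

Pr[bot crawl | ¬traffic spike, ¬viral social-media post, newsletter send] ≈ 0.102

Numerator (weight on configurations with bot crawl): 0.31*0.17 = 0.052700
Denominator P(¬traffic spike | ¬viral social-media post, newsletter send): 0.56*0.83 + 0.31*0.17 = 0.517500
P(bot crawl | ¬traffic spike, ¬viral social-media post, newsletter send) = 0.052700/0.517500 ≈ 0.102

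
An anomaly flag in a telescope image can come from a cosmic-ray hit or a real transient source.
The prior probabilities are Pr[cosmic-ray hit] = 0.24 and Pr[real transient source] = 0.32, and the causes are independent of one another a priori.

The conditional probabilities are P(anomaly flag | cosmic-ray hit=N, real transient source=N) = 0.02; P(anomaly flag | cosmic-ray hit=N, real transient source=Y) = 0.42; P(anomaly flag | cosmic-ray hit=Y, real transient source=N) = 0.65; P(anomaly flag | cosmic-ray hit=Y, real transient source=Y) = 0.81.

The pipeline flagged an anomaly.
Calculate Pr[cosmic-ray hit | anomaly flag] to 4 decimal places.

Pr[cosmic-ray hit | anomaly flag] ≈ 0.5994

Sum P(anomaly flag|·) weighted by the priors over the 4 (cosmic-ray hit, real transient source) configurations:
  P(anomaly flag) = 0.02×0.76×0.68 + 0.42×0.76×0.32 + 0.65×0.24×0.68 + 0.81×0.24×0.32
        = 0.010336 + 0.102144 + 0.106080 + 0.062208 = 0.280768
Configurations with cosmic-ray hit contribute 0.168288, so
  P(cosmic-ray hit | anomaly flag) = 0.168288 / 0.280768 ≈ 0.5994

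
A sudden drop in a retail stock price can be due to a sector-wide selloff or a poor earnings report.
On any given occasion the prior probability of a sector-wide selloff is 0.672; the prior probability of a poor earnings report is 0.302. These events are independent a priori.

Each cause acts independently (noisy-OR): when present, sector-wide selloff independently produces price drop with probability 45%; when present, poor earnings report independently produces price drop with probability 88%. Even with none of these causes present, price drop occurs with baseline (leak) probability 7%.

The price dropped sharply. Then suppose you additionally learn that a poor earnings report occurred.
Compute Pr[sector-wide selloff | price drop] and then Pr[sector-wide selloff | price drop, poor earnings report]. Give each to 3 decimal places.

Under noisy-OR, P(price drop | causes) = 1 − (1−0.07)·∏(1−qᵢ) over the active causes.
For the numerator, keep only sector-wide selloff=true terms: 0.229134 + 0.190487 = 0.419621
The normalizing constant is 0.07×0.328×0.698 + 0.8884×0.328×0.302 + 0.4885×0.672×0.698 + 0.93862×0.672×0.302 = 0.523648
P(sector-wide selloff | price drop) = 0.419621/0.523648 ≈ 0.801

Now condition on the additional information:
P(price drop | poor earnings report) = 0.8884×0.328 + 0.93862×0.672 = 0.291395 + 0.630753 = 0.922148
The sector-wide selloff-present share is 0.93862×0.672 = 0.630753.
So P(sector-wide selloff | price drop, poor earnings report) = 0.630753/0.922148 ≈ 0.684.
Conditioning on poor earnings report lowers the posterior on sector-wide selloff: the classic explaining-away effect in a common-effect structure.

Pr[sector-wide selloff | price drop] ≈ 0.801; Pr[sector-wide selloff | price drop, poor earnings report] ≈ 0.684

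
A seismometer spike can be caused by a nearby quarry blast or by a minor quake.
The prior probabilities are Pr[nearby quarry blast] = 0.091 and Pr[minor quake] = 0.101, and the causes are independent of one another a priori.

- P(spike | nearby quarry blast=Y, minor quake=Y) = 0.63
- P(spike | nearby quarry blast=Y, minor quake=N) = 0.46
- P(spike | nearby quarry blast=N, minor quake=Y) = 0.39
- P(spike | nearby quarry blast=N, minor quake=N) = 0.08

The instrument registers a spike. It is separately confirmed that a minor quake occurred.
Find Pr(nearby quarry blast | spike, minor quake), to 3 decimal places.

Pr(nearby quarry blast | spike, minor quake) ≈ 0.139

Weight on nearby quarry blast=true, given the evidence: 0.63·0.091 = 0.057330
The normalizing constant is 0.39·0.909 + 0.63·0.091 = 0.411840
P(nearby quarry blast | spike, minor quake) = 0.057330/0.411840 ≈ 0.139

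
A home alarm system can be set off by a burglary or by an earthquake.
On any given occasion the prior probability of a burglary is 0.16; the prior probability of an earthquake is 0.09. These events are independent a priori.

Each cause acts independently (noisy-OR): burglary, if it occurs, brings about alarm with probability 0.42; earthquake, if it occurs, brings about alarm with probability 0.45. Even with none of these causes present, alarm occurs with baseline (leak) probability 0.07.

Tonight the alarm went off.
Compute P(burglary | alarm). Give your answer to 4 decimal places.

P(burglary | alarm) ≈ 0.4605

Under noisy-OR, P(alarm | causes) = 1 − (1−0.07)·∏(1−qᵢ) over the active causes.
P(alarm) = 0.07*0.84*0.91 + 0.4885*0.84*0.09 + 0.4606*0.16*0.91 + 0.70333*0.16*0.09 = 0.053508 + 0.036931 + 0.067063 + 0.010128 = 0.167630
Of this, 0.077191 comes from 0.067063 + 0.010128 (the burglary=true cases).
So P(burglary | alarm) = 0.077191/0.167630 ≈ 0.4605.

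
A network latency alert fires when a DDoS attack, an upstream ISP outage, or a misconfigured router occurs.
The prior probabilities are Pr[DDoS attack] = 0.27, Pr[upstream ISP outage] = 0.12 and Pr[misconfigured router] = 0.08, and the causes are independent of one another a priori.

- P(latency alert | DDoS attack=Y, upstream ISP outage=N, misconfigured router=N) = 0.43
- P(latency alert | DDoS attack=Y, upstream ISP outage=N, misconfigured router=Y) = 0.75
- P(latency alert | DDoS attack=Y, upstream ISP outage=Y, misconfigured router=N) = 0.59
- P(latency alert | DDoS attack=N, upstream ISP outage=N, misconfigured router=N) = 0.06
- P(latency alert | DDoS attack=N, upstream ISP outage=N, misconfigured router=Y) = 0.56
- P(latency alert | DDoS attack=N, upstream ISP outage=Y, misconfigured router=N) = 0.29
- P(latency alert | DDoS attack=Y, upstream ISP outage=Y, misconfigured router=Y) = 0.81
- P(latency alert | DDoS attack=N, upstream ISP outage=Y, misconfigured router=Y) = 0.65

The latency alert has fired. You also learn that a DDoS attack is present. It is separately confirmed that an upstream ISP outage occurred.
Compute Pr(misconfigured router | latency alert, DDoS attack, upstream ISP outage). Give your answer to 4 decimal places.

P(latency alert | DDoS attack, upstream ISP outage) = 0.59×0.92 + 0.81×0.08 = 0.542800 + 0.064800 = 0.607600
Restricting to configurations with misconfigured router present: 0.81×0.08 = 0.064800.
P(misconfigured router | latency alert, DDoS attack, upstream ISP outage) = 0.064800 / 0.607600 ≈ 0.1066

Pr(misconfigured router | latency alert, DDoS attack, upstream ISP outage) ≈ 0.1066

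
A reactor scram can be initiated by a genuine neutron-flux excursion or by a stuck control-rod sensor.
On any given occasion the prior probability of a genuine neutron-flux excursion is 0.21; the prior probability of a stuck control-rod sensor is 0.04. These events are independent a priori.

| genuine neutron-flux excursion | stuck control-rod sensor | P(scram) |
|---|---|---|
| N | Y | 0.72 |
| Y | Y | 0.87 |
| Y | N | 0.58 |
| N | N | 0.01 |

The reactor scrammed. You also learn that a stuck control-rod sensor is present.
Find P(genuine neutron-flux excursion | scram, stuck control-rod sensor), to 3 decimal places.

By total probability over both values of genuine neutron-flux excursion:
  P(scram | stuck control-rod sensor) = 0.72×0.79 + 0.87×0.21
        = 0.568800 + 0.182700 = 0.751500
The terms with genuine neutron-flux excursion present sum to 0.182700, so
  P(genuine neutron-flux excursion | scram, stuck control-rod sensor) = 0.182700 / 0.751500 ≈ 0.243

P(genuine neutron-flux excursion | scram, stuck control-rod sensor) ≈ 0.243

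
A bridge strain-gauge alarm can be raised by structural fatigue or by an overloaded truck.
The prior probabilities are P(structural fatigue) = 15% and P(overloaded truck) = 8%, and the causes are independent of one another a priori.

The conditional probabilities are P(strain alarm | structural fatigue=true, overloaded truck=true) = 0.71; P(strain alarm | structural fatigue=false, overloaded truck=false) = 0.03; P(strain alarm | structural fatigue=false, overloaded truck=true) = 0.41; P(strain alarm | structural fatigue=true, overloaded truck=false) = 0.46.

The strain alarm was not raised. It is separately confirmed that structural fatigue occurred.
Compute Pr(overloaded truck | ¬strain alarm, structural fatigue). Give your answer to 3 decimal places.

Pr(overloaded truck | ¬strain alarm, structural fatigue) ≈ 0.045

Weight on overloaded truck=true, given the evidence: 0.29·0.08 = 0.023200
Denominator P(¬strain alarm | structural fatigue): 0.54·0.92 + 0.29·0.08 = 0.520000
Posterior = 0.023200 / 0.520000 ≈ 0.045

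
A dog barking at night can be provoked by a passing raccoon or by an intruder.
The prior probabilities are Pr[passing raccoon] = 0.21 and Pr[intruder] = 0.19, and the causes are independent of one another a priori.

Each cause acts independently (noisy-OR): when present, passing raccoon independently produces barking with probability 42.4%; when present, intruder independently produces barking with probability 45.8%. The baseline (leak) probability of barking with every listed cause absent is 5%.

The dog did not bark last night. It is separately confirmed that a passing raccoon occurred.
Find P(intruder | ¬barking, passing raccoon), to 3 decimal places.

Under noisy-OR, P(barking | causes) = 1 − (1−0.05)·∏(1−qᵢ) over the active causes.
P(¬barking | passing raccoon) = 0.5472×0.81 + 0.296582×0.19 = 0.443232 + 0.056351 = 0.499583
Restricting to configurations with intruder present: 0.296582×0.19 = 0.056351.
Hence the posterior is 0.056351/0.499583 ≈ 0.113.

P(intruder | ¬barking, passing raccoon) ≈ 0.113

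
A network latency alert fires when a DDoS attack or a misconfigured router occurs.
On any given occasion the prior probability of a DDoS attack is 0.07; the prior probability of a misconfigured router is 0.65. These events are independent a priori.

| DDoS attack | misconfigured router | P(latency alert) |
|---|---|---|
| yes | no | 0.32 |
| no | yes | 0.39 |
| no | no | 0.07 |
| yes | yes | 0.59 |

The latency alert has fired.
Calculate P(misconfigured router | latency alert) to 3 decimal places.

P(misconfigured router | latency alert) ≈ 0.896

P(latency alert) = 0.07×0.93×0.35 + 0.39×0.93×0.65 + 0.32×0.07×0.35 + 0.59×0.07×0.65 = 0.022785 + 0.235755 + 0.007840 + 0.026845 = 0.293225
Of this, 0.262600 comes from 0.235755 + 0.026845 (the misconfigured router=true cases).
Hence the posterior is 0.262600/0.293225 ≈ 0.896.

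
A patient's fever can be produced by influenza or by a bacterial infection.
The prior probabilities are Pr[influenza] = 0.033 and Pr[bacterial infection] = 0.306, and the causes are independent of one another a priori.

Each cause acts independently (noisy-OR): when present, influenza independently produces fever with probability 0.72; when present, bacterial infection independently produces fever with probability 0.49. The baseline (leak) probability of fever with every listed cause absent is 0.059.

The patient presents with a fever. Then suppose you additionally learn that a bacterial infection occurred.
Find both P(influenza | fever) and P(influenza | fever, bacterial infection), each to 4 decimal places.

P(influenza | fever) ≈ 0.1169; P(influenza | fever, bacterial infection) ≈ 0.0537

Under noisy-OR, P(fever | causes) = 1 − (1−0.059)·∏(1−qᵢ) over the active causes.
P(fever) = 0.059·0.967·0.694 + 0.52009·0.967·0.306 + 0.73652·0.033·0.694 + 0.865625·0.033·0.306 = 0.039595 + 0.153896 + 0.016868 + 0.008741 = 0.219100
Of this, 0.025609 comes from 0.016868 + 0.008741 (the influenza=true cases).
P(influenza | fever) = 0.025609 / 0.219100 ≈ 0.1169

Now also conditioning on bacterial infection=true:
By total probability over both values of influenza:
  P(fever | bacterial infection) = 0.52009·0.967 + 0.865625·0.033
        = 0.502927 + 0.028566 = 0.531493
Keeping only the influenza-present terms gives 0.028566, so
  P(influenza | fever, bacterial infection) = 0.028566 / 0.531493 ≈ 0.0537
This is intercausal reasoning (explaining away): once bacterial infection accounts for the fever, influenza becomes less likely.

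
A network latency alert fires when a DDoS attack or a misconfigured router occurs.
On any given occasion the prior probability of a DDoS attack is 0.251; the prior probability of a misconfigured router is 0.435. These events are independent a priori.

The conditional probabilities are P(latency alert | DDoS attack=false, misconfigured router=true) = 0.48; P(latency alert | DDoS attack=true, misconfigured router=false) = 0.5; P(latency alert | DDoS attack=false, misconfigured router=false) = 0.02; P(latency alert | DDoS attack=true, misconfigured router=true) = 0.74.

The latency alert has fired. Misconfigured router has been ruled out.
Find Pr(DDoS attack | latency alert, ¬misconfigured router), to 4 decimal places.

Pr(DDoS attack | latency alert, ¬misconfigured router) ≈ 0.8934

Sum P(latency alert|·) weighted by the priors over both values of DDoS attack:
  P(latency alert | ¬misconfigured router) = 0.02*0.749 + 0.5*0.251
        = 0.014980 + 0.125500 = 0.140480
The terms with DDoS attack present sum to 0.125500, so
  P(DDoS attack | latency alert, ¬misconfigured router) = 0.125500 / 0.140480 ≈ 0.8934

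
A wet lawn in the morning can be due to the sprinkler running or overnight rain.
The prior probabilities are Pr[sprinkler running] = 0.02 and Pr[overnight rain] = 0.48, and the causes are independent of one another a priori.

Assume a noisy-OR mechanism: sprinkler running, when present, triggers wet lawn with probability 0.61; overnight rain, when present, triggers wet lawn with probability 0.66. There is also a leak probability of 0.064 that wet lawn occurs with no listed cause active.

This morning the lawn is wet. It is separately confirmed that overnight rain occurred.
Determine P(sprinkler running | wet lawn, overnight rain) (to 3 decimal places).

Under noisy-OR, P(wet lawn | causes) = 1 − (1−0.064)·∏(1−qᵢ) over the active causes.
By total probability over both values of sprinkler running:
  P(wet lawn | overnight rain) = 0.68176×0.98 + 0.875886×0.02
        = 0.668125 + 0.017518 = 0.685643
Keeping only the sprinkler running-present terms gives 0.017518, so
  P(sprinkler running | wet lawn, overnight rain) = 0.017518 / 0.685643 ≈ 0.026

P(sprinkler running | wet lawn, overnight rain) ≈ 0.026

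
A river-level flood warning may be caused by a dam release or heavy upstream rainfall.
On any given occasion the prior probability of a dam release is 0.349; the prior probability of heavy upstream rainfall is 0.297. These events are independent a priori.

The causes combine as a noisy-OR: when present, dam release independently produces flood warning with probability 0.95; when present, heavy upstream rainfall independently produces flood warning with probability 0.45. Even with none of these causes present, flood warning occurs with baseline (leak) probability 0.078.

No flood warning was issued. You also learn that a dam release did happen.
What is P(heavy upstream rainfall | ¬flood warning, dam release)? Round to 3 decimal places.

P(heavy upstream rainfall | ¬flood warning, dam release) ≈ 0.189

Under noisy-OR, P(flood warning | causes) = 1 − (1−0.078)·∏(1−qᵢ) over the active causes.
Sum P(¬flood warning|·) weighted by the priors over both values of heavy upstream rainfall:
  P(¬flood warning | dam release) = 0.0461·0.703 + 0.025355·0.297
        = 0.032408 + 0.007530 = 0.039938
Configurations with heavy upstream rainfall contribute 0.007530, so
  P(heavy upstream rainfall | ¬flood warning, dam release) = 0.007530 / 0.039938 ≈ 0.189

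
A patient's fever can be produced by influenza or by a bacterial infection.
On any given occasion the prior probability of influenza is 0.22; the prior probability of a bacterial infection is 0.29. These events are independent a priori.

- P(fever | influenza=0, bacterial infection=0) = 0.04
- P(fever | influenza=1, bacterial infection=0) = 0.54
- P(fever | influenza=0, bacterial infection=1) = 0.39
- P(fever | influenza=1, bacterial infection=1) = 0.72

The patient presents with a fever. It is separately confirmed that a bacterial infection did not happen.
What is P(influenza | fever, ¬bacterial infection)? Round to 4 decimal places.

For the numerator, keep only influenza=true terms: 0.54*0.22 = 0.118800
Denominator P(fever | ¬bacterial infection): 0.04*0.78 + 0.54*0.22 = 0.150000
Posterior = 0.118800 / 0.150000 ≈ 0.7920

P(influenza | fever, ¬bacterial infection) ≈ 0.7920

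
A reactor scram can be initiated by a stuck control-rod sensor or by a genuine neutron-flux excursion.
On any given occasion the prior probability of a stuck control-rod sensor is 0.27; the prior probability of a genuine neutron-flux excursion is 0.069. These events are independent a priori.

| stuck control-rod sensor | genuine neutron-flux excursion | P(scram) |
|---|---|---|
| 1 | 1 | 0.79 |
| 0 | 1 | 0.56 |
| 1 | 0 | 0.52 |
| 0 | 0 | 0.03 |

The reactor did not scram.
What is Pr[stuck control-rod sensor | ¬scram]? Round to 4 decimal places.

Pr[stuck control-rod sensor | ¬scram] ≈ 0.1546

P(¬scram) = 0.97·0.73·0.931 + 0.44·0.73·0.069 + 0.48·0.27·0.931 + 0.21·0.27·0.069 = 0.659241 + 0.022163 + 0.120658 + 0.003912 = 0.805974
Of this, 0.124570 comes from 0.120658 + 0.003912 (the stuck control-rod sensor=true cases).
Hence the posterior is 0.124570/0.805974 ≈ 0.1546.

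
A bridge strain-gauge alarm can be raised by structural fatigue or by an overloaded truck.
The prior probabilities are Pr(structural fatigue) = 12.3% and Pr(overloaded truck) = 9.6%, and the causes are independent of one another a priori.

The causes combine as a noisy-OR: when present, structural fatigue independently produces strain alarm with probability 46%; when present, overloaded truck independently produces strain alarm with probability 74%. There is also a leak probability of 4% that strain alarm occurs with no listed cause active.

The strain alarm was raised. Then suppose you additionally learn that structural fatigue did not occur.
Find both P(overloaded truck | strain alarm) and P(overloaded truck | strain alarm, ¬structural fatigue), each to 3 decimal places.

P(overloaded truck | strain alarm) ≈ 0.463; P(overloaded truck | strain alarm, ¬structural fatigue) ≈ 0.666

Under noisy-OR, P(strain alarm | causes) = 1 − (1−0.04)·∏(1−qᵢ) over the active causes.
For the numerator, keep only overloaded truck=true terms: 0.063178 + 0.010216 = 0.073394
The normalizing constant is 0.04×0.877×0.904 + 0.7504×0.877×0.096 + 0.4816×0.123×0.904 + 0.865216×0.123×0.096 = 0.158656
P(overloaded truck | strain alarm) = 0.073394/0.158656 ≈ 0.463

With the extra evidence:
Weight on overloaded truck=true, given the evidence: 0.7504·0.096 = 0.072038
The normalizing constant is 0.04·0.904 + 0.7504·0.096 = 0.108198
P(overloaded truck | strain alarm, ¬structural fatigue) = 0.072038/0.108198 ≈ 0.666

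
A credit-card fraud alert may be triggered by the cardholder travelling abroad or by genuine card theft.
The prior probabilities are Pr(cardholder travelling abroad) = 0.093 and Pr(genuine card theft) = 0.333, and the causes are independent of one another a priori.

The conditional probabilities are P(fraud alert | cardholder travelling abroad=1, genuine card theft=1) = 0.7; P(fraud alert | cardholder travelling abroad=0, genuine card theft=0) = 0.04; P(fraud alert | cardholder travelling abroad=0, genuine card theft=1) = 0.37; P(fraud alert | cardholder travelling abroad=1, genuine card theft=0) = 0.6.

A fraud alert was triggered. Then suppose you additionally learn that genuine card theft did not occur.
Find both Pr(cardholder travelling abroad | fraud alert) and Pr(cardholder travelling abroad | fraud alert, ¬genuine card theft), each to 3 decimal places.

For the numerator, keep only cardholder travelling abroad=true terms: 0.037219 + 0.021678 = 0.058897
Normalizer over all consistent configurations: 0.04*0.907*0.667 + 0.37*0.907*0.333 + 0.6*0.093*0.667 + 0.7*0.093*0.333 = 0.194847
Posterior = 0.058897 / 0.194847 ≈ 0.302

Now condition on the additional information:
Weight on cardholder travelling abroad=true, given the evidence: 0.6*0.093 = 0.055800
The normalizing constant is 0.04*0.907 + 0.6*0.093 = 0.092080
P(cardholder travelling abroad | fraud alert, ¬genuine card theft) = 0.055800/0.092080 ≈ 0.606

Pr(cardholder travelling abroad | fraud alert) ≈ 0.302; Pr(cardholder travelling abroad | fraud alert, ¬genuine card theft) ≈ 0.606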